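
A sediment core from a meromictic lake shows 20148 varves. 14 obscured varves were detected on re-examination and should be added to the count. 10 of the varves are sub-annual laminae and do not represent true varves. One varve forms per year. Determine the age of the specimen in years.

20152 years

Correcting the raw count gives 20148 − 10 + 14 = 20152 true varves.
At one varve per year, that is 20152 years.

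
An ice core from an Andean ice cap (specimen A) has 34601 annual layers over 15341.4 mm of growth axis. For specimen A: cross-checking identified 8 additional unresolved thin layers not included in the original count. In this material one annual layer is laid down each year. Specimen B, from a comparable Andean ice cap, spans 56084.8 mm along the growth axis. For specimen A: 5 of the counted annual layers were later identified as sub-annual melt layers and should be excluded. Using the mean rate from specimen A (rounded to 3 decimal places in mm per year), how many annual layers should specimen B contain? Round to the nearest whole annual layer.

126602 annual layers

Specimen A: correcting the raw count gives 34601 − 5 + 8 = 34604 true annual layers.
A: Mean rate = 15341.4 mm / 34604 years ≈ 0.443 mm/year.
B spans 56084.8 / 0.443 = 126602.26 years ≈ 126602 annual layers.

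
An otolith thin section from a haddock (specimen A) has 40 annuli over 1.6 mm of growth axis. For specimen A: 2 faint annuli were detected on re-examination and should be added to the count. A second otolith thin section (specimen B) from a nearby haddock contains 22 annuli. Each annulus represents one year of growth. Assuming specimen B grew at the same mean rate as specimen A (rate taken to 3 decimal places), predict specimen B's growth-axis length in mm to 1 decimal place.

0.8 mm

Specimen A: true annulus count = 40 + 2 = 42.
A: Extension rate ≈ 1.6 / 42 = 0.038 mm/year.
B's length ≈ 0.038 × 22 = 0.8 mm.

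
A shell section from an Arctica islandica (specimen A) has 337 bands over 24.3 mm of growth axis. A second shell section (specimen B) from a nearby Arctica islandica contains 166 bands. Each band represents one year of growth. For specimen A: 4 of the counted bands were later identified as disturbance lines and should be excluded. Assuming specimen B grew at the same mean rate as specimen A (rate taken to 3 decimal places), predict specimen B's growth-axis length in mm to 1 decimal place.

12.1 mm

Specimen A: adjusted count: 337 − 4 = 333 bands.
A: 24.3 mm over 333 years gives 24.3 / 333 ≈ 0.073 mm/yr.
B's length ≈ 0.073 × 166 = 12.1 mm.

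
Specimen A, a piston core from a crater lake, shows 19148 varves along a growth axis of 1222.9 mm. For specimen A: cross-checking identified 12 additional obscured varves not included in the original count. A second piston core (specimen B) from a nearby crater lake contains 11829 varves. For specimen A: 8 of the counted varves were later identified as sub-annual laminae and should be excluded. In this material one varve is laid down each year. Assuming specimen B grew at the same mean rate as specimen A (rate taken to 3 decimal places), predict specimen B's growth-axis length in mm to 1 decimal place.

757.1 mm

Specimen A: adjusted count: 19148 − 8 + 12 = 19152 varves.
A: Mean rate = 1222.9 mm / 19152 years ≈ 0.064 mm per year.
B's length ≈ 0.064 × 11829 = 757.1 mm.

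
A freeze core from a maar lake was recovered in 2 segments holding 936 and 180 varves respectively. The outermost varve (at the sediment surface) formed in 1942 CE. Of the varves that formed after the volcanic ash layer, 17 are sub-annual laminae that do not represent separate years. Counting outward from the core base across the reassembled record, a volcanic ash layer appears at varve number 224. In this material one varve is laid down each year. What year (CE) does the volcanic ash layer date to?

1067 CE

Total varves = 936 + 180 = 1116.
The volcanic ash layer sits at varve 224 from the core base, so 1116 − 224 = 892 varves formed after it.
Removing the 17 false varves leaves 892 − 17 = 875 true varves beyond the volcanic ash layer.
1942 − 875 = 1067 CE.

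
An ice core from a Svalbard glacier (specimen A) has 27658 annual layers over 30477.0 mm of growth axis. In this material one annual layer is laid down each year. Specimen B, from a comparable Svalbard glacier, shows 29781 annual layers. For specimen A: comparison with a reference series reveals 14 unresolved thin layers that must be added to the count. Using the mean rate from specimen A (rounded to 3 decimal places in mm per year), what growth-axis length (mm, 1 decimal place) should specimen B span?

Specimen A: true annual layer count = 27658 + 14 = 27672.
A: 30477.0 mm over 27672 years gives 30477.0 / 27672 ≈ 1.101 mm/yr.
Length of B = 1.101 × 29781 = 32788.9 mm.

32788.9 mm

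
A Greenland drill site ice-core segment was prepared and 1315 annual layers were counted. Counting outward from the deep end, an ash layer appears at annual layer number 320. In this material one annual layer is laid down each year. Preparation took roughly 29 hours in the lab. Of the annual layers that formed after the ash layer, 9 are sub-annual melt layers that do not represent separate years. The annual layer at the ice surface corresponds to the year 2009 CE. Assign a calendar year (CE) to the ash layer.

The ash layer sits at annual layer 320 from the deep end, so 1315 − 320 = 995 annual layers formed after it.
Excluding 9 false annual layers: 995 − 9 = 986.
2009 − 986 = 1023 CE.

1023 CE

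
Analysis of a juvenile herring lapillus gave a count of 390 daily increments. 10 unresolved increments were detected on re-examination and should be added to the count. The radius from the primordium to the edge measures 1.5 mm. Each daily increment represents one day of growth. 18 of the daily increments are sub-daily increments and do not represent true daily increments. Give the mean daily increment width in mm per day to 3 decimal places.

After corrections the count is 390 − 18 + 10 = 382 daily increments.
Extension rate ≈ 1.5 / 382 = 0.004 mm per day.

0.004 mm per day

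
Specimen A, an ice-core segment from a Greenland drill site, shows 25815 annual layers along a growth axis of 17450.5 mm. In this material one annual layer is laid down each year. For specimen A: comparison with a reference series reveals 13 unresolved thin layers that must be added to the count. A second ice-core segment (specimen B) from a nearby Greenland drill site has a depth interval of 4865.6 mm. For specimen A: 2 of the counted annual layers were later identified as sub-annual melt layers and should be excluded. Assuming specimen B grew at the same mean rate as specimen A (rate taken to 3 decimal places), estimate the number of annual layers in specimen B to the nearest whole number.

Specimen A: true annual layer count = 25815 − 2 + 13 = 25826.
A: Extension rate ≈ 17450.5 / 25826 = 0.676 mm/yr.
B spans 4865.6 / 0.676 = 7197.63 years ≈ 7198 annual layers.

7198 annual layers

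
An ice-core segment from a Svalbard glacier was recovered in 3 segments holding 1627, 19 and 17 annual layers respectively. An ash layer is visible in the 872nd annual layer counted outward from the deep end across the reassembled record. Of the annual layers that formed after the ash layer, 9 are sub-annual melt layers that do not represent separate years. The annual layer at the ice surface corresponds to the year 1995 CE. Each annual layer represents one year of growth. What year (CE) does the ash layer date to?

1213 CE

Total annual layers = 1627 + 19 + 17 = 1663.
1663 − 872 = 791 annual layers lie beyond the ash layer toward the ice surface.
Removing the 9 false annual layers leaves 791 − 9 = 782 true annual layers beyond the ash layer.
The annual layer at the ice surface is 1995 CE, so the ash layer dates to 1995 − 782 = 1213 CE.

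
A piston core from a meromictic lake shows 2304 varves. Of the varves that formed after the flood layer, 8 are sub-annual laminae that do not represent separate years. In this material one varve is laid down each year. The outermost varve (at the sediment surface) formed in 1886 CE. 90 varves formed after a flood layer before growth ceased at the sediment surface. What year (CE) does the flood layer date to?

1804 CE

90 varves formed after the flood layer.
90 − 8 false = 82 true varves after the flood layer.
1886 − 82 = 1804 CE.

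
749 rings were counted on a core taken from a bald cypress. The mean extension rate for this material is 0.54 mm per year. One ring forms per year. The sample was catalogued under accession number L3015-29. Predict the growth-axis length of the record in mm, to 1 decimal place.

404.5 mm

The record spans 749 years at 0.54 mm per year.
Length ≈ 0.54 × 749 = 404.5 mm.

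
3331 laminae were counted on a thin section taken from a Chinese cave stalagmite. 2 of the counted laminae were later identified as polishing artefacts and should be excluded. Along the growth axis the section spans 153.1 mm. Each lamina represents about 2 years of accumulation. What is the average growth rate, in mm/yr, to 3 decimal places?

Correcting the raw count gives 3331 − 2 = 3329 true laminae.
Multiplying by 2 years per lamina: 3329 × 2 = 6658 years.
Extension rate ≈ 153.1 / 6658 = 0.023 mm/yr.

0.023 mm/yr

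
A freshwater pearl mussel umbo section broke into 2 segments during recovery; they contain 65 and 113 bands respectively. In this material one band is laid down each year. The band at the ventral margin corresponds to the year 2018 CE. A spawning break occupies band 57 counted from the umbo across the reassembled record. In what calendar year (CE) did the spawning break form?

1897 CE

Total bands = 65 + 113 = 178.
Between band 57 and the ventral margin there are 178 − 57 = 121 bands.
2018 − 121 = 1897 CE.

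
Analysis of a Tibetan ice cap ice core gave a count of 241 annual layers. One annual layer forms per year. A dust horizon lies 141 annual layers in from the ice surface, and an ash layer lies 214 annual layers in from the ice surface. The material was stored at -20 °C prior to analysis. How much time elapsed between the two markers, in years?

Separation: 214 − 141 = 73 annual layers.
One annual layer per year makes the interval 73 years.

73 years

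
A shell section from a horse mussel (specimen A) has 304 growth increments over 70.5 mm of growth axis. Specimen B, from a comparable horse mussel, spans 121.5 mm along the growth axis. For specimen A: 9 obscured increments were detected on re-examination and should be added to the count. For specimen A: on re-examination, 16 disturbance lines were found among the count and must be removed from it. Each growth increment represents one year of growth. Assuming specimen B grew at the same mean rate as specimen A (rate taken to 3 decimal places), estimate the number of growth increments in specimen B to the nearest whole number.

513 growth increments

Specimen A: adjusted count: 304 − 16 + 9 = 297 growth increments.
A: 70.5 mm over 297 years gives 70.5 / 297 ≈ 0.237 mm/year.
B spans 121.5 / 0.237 = 512.66 years ≈ 513 growth increments.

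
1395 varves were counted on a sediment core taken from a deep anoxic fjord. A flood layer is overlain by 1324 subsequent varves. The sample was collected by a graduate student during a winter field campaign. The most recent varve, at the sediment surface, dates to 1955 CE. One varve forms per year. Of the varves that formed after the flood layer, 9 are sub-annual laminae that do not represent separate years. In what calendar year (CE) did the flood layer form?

640 CE

1324 varves formed after the flood layer.
Excluding 9 false varves: 1324 − 9 = 1315.
The varve at the sediment surface is 1955 CE, so the flood layer dates to 1955 − 1315 = 640 CE.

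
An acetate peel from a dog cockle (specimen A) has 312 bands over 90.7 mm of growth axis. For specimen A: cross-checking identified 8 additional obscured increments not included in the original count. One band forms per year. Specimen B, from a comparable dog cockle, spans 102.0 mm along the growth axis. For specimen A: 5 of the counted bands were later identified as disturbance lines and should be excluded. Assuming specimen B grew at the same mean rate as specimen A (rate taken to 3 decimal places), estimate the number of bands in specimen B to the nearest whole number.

Specimen A: adjusted count: 312 − 5 + 8 = 315 bands.
A: Mean rate = 90.7 mm / 315 years ≈ 0.288 mm/year.
B spans 102.0 / 0.288 = 354.17 years ≈ 354 bands.

354 bands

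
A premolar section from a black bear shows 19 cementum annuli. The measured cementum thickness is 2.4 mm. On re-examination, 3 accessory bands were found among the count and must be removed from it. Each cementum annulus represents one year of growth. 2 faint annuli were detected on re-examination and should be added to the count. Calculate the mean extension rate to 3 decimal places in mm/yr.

True cementum annulus count = 19 − 3 + 2 = 18.
Extension rate ≈ 2.4 / 18 = 0.133 mm/yr.

0.133 mm/yr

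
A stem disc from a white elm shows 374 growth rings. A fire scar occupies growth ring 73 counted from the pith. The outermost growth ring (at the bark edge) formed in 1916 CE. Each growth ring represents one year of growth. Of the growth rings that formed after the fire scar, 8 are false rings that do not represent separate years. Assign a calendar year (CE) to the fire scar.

Between growth ring 73 and the bark edge there are 374 − 73 = 301 growth rings.
301 − 8 false = 293 true growth rings after the fire scar.
The growth ring at the bark edge is 1916 CE, so the fire scar dates to 1916 − 293 = 1623 CE.

1623 CE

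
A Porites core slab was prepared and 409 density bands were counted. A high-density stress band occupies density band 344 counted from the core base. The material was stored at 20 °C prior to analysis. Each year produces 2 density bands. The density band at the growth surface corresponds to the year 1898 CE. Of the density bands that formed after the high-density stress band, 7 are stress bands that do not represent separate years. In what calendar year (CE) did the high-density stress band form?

Between density band 344 and the growth surface there are 409 − 344 = 65 density bands.
Excluding 7 false density bands: 65 − 7 = 58.
Dividing by 2 density bands per year: 58 / 2 = 29 years.
The density band at the growth surface is 1898 CE, so the high-density stress band dates to 1898 − 29 = 1869 CE.

1869 CE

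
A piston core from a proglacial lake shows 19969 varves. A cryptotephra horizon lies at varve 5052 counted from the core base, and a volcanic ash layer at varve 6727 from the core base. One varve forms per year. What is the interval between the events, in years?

Separation: 6727 − 5052 = 1675 varves.
At one varve per year, 1675 years elapsed between them.

1675 years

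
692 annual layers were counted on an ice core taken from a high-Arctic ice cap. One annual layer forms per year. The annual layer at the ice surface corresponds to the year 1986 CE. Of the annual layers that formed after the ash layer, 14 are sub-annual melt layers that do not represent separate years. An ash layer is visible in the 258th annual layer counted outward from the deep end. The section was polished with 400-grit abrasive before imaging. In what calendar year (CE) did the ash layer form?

1566 CE

The ash layer sits at annual layer 258 from the deep end, so 692 − 258 = 434 annual layers formed after it.
434 − 14 false = 420 true annual layers after the ash layer.
The annual layer at the ice surface is 1986 CE, so the ash layer dates to 1986 − 420 = 1566 CE.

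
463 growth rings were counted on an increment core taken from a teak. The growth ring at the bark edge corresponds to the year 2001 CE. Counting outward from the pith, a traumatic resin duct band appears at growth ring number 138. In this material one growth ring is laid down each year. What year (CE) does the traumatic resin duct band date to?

1676 CE

463 − 138 = 325 growth rings lie beyond the traumatic resin duct band toward the bark edge.
The growth ring at the bark edge is 2001 CE, so the traumatic resin duct band dates to 2001 − 325 = 1676 CE.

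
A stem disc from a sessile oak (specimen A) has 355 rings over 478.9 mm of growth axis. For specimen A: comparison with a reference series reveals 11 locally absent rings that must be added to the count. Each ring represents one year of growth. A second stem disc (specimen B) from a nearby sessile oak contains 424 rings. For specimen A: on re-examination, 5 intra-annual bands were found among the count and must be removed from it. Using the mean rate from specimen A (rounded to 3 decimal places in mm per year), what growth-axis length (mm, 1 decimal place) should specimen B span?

562.6 mm

Specimen A: correcting the raw count gives 355 − 5 + 11 = 361 true rings.
A: 478.9 mm over 361 years gives 478.9 / 361 ≈ 1.327 mm/yr.
B's length ≈ 1.327 × 424 = 562.6 mm.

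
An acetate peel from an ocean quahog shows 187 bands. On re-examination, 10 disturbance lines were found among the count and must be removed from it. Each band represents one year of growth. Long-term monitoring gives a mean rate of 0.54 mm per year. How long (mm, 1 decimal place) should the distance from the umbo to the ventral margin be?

Adjusted count: 187 − 10 = 177 bands.
Predicted length = 0.54 mm/year × 177 years = 95.6 mm.

95.6 mm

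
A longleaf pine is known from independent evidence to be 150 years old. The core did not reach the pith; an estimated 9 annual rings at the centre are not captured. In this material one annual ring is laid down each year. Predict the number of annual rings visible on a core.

At one annual ring per year, 150 years correspond to 150 annual rings.
150 − 9 missed = 141 annual rings expected in the prepared section.

141 annual rings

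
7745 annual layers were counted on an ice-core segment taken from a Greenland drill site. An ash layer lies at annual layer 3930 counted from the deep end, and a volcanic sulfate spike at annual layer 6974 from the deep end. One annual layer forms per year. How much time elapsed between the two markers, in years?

3044 years

Separation: 6974 − 3930 = 3044 annual layers.
At one annual layer per year, 3044 years elapsed between them.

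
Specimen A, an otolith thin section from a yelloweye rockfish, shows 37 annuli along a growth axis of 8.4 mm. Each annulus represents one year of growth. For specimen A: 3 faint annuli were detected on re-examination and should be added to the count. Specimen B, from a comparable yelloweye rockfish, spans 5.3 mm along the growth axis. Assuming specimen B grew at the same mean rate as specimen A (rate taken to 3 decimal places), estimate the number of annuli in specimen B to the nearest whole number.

25 annuli

Specimen A: true annulus count = 37 + 3 = 40.
A: Mean rate = 8.4 mm / 40 years ≈ 0.210 mm/year.
B spans 5.3 / 0.210 = 25.24 years ≈ 25 annuli.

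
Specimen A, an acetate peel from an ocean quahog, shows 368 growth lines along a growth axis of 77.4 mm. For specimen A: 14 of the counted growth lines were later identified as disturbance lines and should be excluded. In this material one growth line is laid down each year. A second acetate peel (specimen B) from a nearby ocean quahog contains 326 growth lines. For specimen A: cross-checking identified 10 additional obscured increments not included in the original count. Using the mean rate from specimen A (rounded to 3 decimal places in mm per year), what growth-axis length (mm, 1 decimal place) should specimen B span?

69.4 mm

Specimen A: correcting the raw count gives 368 − 14 + 10 = 364 true growth lines.
A: Mean rate = 77.4 mm / 364 years ≈ 0.213 mm per year.
Length of B = 0.213 × 326 = 69.4 mm.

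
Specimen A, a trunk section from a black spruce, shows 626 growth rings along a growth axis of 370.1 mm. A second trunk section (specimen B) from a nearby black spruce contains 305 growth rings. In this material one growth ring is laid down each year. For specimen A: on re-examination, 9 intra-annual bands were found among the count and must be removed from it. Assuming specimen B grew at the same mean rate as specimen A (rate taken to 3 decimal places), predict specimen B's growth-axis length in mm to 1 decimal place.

183.0 mm

Specimen A: correcting the raw count gives 626 − 9 = 617 true growth rings.
A: Mean rate = 370.1 mm / 617 years ≈ 0.600 mm/year.
Length of B = 0.600 × 305 = 183.0 mm.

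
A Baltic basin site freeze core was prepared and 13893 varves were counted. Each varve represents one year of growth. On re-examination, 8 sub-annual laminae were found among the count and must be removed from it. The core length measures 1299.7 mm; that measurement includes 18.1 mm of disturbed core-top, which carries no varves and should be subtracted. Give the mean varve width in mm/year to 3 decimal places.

True varve count = 13893 − 8 = 13885.
Net length = 1299.7 − 18.1 = 1281.6 mm.
Extension rate ≈ 1281.6 / 13885 = 0.092 mm/year.

0.092 mm/year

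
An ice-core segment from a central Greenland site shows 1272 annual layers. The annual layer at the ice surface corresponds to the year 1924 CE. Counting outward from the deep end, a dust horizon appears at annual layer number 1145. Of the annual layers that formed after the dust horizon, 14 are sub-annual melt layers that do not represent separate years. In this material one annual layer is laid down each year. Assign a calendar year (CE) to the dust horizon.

1811 CE

Between annual layer 1145 and the ice surface there are 1272 − 1145 = 127 annual layers.
Excluding 14 false annual layers: 127 − 14 = 113.
The annual layer at the ice surface is 1924 CE, so the dust horizon dates to 1924 − 113 = 1811 CE.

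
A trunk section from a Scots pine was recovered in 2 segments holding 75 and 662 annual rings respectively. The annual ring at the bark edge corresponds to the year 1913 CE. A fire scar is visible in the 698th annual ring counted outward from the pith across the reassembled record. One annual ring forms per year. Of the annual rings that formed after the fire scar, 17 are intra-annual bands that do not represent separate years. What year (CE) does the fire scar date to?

Total annual rings = 75 + 662 = 737.
737 − 698 = 39 annual rings lie beyond the fire scar toward the bark edge.
39 − 17 false = 22 true annual rings after the fire scar.
1913 − 22 = 1891 CE.

1891 CE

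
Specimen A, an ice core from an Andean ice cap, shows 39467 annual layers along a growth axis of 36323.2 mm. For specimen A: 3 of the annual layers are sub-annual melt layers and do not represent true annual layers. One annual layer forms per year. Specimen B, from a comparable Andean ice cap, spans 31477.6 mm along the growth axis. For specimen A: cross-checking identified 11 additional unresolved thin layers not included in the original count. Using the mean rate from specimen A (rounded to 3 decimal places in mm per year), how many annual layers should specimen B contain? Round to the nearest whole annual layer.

34215 annual layers

Specimen A: correcting the raw count gives 39467 − 3 + 11 = 39475 true annual layers.
A: Mean rate = 36323.2 mm / 39475 years ≈ 0.920 mm/year.
B spans 31477.6 / 0.920 = 34214.78 years ≈ 34215 annual layers.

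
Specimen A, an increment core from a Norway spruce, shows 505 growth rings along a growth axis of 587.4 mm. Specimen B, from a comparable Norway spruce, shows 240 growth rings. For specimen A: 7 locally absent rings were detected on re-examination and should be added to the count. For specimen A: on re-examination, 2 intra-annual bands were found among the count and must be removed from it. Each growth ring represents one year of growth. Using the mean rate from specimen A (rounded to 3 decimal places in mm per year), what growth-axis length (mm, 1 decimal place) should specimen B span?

276.5 mm

Specimen A: after corrections the count is 505 − 2 + 7 = 510 growth rings.
A: 587.4 mm over 510 years gives 587.4 / 510 ≈ 1.152 mm/year.
Length of B = 1.152 × 240 = 276.5 mm.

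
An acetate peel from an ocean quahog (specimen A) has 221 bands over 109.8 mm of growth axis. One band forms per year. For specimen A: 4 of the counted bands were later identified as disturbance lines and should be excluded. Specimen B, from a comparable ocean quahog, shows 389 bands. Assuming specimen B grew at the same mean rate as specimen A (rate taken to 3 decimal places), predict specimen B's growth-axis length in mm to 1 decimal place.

196.8 mm

Specimen A: true band count = 221 − 4 = 217.
A: Mean rate = 109.8 mm / 217 years ≈ 0.506 mm per year.
Length of B = 0.506 × 389 = 196.8 mm.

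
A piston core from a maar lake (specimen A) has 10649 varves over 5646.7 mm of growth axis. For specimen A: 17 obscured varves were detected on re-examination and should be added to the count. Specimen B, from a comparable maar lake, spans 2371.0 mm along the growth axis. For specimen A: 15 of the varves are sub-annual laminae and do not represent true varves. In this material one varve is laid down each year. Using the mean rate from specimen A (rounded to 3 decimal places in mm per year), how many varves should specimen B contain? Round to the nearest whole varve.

Specimen A: adjusted count: 10649 − 15 + 17 = 10651 varves.
A: 5646.7 mm over 10651 years gives 5646.7 / 10651 ≈ 0.530 mm/year.
B spans 2371.0 / 0.530 = 4473.58 years ≈ 4474 varves.

4474 varves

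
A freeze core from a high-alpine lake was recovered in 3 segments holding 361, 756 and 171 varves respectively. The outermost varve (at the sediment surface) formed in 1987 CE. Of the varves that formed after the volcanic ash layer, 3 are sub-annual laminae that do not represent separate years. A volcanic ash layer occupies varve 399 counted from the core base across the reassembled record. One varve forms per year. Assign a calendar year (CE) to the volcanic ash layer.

Total varves = 361 + 756 + 171 = 1288.
The volcanic ash layer sits at varve 399 from the core base, so 1288 − 399 = 889 varves formed after it.
889 − 3 false = 886 true varves after the volcanic ash layer.
The varve at the sediment surface is 1987 CE, so the volcanic ash layer dates to 1987 − 886 = 1101 CE.

1101 CE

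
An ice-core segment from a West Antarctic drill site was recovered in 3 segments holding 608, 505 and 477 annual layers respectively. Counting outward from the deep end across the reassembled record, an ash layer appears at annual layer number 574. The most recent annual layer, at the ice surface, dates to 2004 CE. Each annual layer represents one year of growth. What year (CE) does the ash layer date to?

Total annual layers = 608 + 505 + 477 = 1590.
Between annual layer 574 and the ice surface there are 1590 − 574 = 1016 annual layers.
The annual layer at the ice surface is 2004 CE, so the ash layer dates to 2004 − 1016 = 988 CE.

988 CE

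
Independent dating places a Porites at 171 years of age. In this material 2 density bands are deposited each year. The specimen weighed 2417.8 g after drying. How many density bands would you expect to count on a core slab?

171 years at 2 density bands per year gives 171 × 2 = 342 density bands.
So 342 density bands should be present.

342 density bands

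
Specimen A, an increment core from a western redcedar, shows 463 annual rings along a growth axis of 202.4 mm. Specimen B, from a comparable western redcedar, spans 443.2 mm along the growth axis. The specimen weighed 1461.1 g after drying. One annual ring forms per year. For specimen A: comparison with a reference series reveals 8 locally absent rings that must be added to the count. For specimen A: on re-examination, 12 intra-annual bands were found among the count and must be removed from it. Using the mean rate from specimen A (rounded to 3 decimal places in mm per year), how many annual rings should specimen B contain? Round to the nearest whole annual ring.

Specimen A: after corrections the count is 463 − 12 + 8 = 459 annual rings.
A: 202.4 mm over 459 years gives 202.4 / 459 ≈ 0.441 mm/year.
For B, 443.2 / 0.441 = 1004.99 years ≈ 1005 annual rings.

1005 annual rings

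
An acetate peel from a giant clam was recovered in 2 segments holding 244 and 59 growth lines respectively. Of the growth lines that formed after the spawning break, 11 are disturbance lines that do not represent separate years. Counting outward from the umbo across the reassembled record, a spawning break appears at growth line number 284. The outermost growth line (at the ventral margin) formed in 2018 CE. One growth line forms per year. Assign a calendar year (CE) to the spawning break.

Total growth lines = 244 + 59 = 303.
303 − 284 = 19 growth lines lie beyond the spawning break toward the ventral margin.
Excluding 11 false growth lines: 19 − 11 = 8.
The growth line at the ventral margin is 2018 CE, so the spawning break dates to 2018 − 8 = 2010 CE.

2010 CE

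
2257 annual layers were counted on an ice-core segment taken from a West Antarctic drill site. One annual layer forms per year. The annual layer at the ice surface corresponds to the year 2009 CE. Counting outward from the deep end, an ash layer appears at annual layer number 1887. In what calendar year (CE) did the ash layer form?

Between annual layer 1887 and the ice surface there are 2257 − 1887 = 370 annual layers.
Counting back 370 years from 2009 CE places the ash layer in 2009 − 370 = 1639 CE.

1639 CE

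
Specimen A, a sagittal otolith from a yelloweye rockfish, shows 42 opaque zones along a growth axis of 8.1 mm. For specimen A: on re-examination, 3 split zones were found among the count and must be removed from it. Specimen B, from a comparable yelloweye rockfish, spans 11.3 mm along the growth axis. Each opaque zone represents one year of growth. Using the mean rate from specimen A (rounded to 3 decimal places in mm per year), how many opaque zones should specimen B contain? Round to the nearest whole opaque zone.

Specimen A: adjusted count: 42 − 3 = 39 opaque zones.
A: Mean rate = 8.1 mm / 39 years ≈ 0.208 mm per year.
B spans 11.3 / 0.208 = 54.33 years ≈ 54 opaque zones.

54 opaque zones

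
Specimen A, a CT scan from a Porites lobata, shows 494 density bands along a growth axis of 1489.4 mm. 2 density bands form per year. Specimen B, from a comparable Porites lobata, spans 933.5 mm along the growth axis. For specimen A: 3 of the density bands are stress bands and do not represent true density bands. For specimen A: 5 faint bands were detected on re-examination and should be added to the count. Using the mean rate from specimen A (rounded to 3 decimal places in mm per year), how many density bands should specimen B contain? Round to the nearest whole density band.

311 density bands

Specimen A: correcting the raw count gives 494 − 3 + 5 = 496 true density bands.
Specimen A: dividing by 2 density bands per year: 496 / 2 = 248 years.
A: 1489.4 mm over 248 years gives 1489.4 / 248 ≈ 6.006 mm/yr.
B spans 933.5 / 6.006 = 155.43 years; at 2 density bands per year that is 155.43 × 2 ≈ 311 density bands.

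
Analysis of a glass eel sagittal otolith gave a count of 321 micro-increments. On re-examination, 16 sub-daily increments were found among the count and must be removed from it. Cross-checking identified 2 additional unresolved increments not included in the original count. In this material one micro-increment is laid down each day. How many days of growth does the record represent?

Correcting the raw count gives 321 − 16 + 2 = 307 true micro-increments.
With a one-to-one micro-increment periodicity this is 307 days.

307 days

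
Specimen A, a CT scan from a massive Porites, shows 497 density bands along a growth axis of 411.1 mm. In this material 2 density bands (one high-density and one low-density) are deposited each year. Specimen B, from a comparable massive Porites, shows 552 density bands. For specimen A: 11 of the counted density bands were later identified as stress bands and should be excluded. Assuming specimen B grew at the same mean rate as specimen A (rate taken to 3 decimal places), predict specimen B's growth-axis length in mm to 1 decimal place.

467.0 mm

Specimen A: correcting the raw count gives 497 − 11 = 486 true density bands.
Specimen A: 486 density bands at 2 per year is 486 / 2 = 243 years.
A: 411.1 mm over 243 years gives 411.1 / 243 ≈ 1.692 mm/year.
Specimen B: 552 density bands at 2 per year is 552 / 2 = 276 years. For B, 1.692 mm/year × 276 years = 467.0 mm.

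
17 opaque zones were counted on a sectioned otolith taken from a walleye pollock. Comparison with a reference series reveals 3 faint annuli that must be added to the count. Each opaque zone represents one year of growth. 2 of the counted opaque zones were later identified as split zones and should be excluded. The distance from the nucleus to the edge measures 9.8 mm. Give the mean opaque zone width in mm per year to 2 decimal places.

0.54 mm per year

Adjusted count: 17 − 2 + 3 = 18 opaque zones.
Mean rate = 9.8 mm / 18 years ≈ 0.54 mm per year.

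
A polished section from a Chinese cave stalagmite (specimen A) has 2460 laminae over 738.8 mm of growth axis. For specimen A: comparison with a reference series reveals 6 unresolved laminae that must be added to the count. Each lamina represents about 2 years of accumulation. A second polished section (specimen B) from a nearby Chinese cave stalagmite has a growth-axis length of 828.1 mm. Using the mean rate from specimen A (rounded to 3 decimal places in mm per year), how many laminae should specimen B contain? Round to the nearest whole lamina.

2760 laminae

Specimen A: true lamina count = 2460 + 6 = 2466.
Specimen A: at 2 years per lamina, 2466 × 2 = 4932 years.
A: Mean rate = 738.8 mm / 4932 years ≈ 0.150 mm/yr.
For B, 828.1 / 0.150 = 5520.67 years; at 2 years per lamina that is 5520.67 / 2 ≈ 2760 laminae.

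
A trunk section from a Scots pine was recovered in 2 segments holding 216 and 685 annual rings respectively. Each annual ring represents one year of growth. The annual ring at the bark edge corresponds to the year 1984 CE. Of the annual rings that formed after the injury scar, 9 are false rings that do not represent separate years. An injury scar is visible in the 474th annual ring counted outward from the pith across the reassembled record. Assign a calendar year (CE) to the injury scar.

1566 CE

Total annual rings = 216 + 685 = 901.
Between annual ring 474 and the bark edge there are 901 − 474 = 427 annual rings.
Excluding 9 false annual rings: 427 − 9 = 418.
The annual ring at the bark edge is 1984 CE, so the injury scar dates to 1984 − 418 = 1566 CE.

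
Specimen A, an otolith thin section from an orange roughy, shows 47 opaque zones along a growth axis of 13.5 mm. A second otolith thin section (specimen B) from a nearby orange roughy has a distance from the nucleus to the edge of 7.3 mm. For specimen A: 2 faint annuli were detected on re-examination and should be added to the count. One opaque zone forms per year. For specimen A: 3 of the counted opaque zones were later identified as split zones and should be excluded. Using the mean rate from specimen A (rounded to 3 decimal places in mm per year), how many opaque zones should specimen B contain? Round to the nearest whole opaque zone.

Specimen A: adjusted count: 47 − 3 + 2 = 46 opaque zones.
A: 13.5 mm over 46 years gives 13.5 / 46 ≈ 0.293 mm per year.
For B, 7.3 / 0.293 = 24.91 years ≈ 25 opaque zones.

25 opaque zones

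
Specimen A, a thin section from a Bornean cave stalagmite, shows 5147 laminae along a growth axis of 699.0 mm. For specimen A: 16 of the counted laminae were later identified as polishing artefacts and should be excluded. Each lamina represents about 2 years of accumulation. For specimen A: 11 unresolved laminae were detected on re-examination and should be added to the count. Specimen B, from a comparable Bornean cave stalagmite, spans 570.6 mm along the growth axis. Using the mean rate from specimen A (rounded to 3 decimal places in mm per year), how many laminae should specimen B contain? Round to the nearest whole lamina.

4196 laminae

Specimen A: after corrections the count is 5147 − 16 + 11 = 5142 laminae.
Specimen A: 5142 laminae at 2 years each span 5142 × 2 = 10284 years.
A: Extension rate ≈ 699.0 / 10284 = 0.068 mm/year.
For B, 570.6 / 0.068 = 8391.18 years; at 2 years per lamina that is 8391.18 / 2 ≈ 4196 laminae.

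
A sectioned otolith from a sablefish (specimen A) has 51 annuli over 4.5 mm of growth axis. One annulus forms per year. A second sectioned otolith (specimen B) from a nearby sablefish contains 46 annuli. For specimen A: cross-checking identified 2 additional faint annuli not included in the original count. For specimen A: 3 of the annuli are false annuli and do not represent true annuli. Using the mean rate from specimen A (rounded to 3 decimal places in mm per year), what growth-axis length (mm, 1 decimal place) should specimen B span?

Specimen A: adjusted count: 51 − 3 + 2 = 50 annuli.
A: Extension rate ≈ 4.5 / 50 = 0.090 mm per year.
For B, 0.090 mm/year × 46 years = 4.1 mm.

4.1 mm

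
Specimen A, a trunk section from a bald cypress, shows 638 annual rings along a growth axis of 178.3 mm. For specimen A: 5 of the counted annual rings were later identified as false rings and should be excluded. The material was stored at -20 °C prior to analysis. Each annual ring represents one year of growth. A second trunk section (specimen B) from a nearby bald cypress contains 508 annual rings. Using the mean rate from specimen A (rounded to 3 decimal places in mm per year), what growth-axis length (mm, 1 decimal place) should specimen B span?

143.3 mm

Specimen A: after corrections the count is 638 − 5 = 633 annual rings.
A: Extension rate ≈ 178.3 / 633 = 0.282 mm/year.
Length of B = 0.282 × 508 = 143.3 mm.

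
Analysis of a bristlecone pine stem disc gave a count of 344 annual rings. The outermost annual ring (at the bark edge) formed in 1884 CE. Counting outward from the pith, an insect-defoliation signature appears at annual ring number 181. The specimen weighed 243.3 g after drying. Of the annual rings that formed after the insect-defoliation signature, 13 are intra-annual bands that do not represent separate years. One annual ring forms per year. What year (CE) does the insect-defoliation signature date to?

1734 CE

The insect-defoliation signature sits at annual ring 181 from the pith, so 344 − 181 = 163 annual rings formed after it.
Excluding 13 false annual rings: 163 − 13 = 150.
The annual ring at the bark edge is 1884 CE, so the insect-defoliation signature dates to 1884 − 150 = 1734 CE.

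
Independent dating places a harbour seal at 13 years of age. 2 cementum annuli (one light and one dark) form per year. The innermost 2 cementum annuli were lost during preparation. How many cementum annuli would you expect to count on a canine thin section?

13 years at 2 cementum annuli per year gives 13 × 2 = 26 cementum annuli.
Subtracting the 2 cementum annuli not captured gives 26 − 2 = 24 cementum annuli in the record.

24 cementum annuli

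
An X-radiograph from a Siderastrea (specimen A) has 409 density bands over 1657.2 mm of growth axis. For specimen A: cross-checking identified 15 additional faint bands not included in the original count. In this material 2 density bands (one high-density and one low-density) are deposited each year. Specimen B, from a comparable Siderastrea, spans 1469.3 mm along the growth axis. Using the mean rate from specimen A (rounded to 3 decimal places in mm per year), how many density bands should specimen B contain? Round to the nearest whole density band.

Specimen A: true density band count = 409 + 15 = 424.
Specimen A: dividing by 2 density bands per year: 424 / 2 = 212 years.
A: Mean rate = 1657.2 mm / 212 years ≈ 7.817 mm per year.
For B, 1469.3 / 7.817 = 187.96 years; at 2 density bands per year that is 187.96 × 2 ≈ 376 density bands.

376 density bands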